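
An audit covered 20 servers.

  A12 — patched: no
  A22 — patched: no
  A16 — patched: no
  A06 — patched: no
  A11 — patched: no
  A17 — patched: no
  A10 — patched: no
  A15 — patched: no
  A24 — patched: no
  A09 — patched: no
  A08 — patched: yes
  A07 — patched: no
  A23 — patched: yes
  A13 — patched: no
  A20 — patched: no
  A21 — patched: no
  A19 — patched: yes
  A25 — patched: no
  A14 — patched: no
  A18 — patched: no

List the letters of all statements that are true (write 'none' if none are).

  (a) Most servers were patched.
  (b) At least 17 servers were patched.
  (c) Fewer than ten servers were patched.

(c)

|A| = 20, |A ∩ B| = 3, |A ∖ B| = 17.
(a) |A ∩ B| > |A ∖ B|: fails.
(b) |A ∩ B| ≥ 17: fails.
(c) |A ∩ B| < 10: holds.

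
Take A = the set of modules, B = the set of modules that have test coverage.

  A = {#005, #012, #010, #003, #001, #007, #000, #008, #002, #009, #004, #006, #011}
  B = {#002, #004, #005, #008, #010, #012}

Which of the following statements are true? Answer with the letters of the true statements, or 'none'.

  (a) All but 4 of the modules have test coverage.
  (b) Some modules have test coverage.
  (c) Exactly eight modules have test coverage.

(b)

|A| = 13, |A ∩ B| = 6, |A ∖ B| = 7.
(a) |A ∖ B| = 4: fails.
(b) A ∩ B ≠ ∅ (|A ∩ B| ≥ 1): holds.
(c) |A ∩ B| = 8: fails.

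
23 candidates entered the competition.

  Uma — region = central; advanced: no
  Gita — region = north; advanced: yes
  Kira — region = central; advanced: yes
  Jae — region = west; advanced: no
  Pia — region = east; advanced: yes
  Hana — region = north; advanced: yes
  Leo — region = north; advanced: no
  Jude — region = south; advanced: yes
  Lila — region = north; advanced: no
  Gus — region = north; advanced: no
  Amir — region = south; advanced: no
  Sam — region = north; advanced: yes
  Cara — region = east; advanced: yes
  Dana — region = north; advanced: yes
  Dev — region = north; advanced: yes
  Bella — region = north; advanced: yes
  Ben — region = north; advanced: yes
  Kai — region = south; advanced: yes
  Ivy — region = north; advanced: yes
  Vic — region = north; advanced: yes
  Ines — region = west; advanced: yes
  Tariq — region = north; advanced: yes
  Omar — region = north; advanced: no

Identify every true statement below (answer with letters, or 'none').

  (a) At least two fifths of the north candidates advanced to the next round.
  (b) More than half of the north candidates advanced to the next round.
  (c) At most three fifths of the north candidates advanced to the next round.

(a), (b)

|A| = 14, |A ∩ B| = 10, |A ∖ B| = 4.
(a) |A ∩ B| / |A| ≥ 2/5: holds.
(b) |A ∩ B| > |A ∖ B|: holds.
(c) |A ∩ B| / |A| ≤ 3/5: fails.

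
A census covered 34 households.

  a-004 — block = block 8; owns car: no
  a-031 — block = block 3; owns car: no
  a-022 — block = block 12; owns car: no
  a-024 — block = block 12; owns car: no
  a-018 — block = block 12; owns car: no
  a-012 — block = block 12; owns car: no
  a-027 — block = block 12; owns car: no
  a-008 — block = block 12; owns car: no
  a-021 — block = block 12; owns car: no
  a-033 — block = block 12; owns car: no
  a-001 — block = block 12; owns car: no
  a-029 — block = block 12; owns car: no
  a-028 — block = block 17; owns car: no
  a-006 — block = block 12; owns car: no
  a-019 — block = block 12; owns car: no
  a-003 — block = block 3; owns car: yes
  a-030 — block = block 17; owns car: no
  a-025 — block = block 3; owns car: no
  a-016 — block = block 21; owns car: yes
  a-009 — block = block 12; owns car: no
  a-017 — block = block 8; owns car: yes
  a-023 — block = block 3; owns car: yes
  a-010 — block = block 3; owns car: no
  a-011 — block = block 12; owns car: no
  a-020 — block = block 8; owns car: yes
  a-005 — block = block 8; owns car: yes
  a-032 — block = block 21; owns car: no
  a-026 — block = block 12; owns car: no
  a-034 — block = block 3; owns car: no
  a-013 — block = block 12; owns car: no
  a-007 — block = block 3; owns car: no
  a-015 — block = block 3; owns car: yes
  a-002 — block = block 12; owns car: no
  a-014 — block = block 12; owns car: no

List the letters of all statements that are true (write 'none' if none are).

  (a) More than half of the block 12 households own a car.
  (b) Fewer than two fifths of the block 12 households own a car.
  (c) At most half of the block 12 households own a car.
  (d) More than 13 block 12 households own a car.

(b), (c)

|A| = 18, |A ∩ B| = 0, |A ∖ B| = 18.
(a) |A ∩ B| > |A ∖ B|: fails.
(b) |A ∩ B| / |A| < 2/5: holds.
(c) |A ∩ B| ≤ |A ∖ B|: holds.
(d) |A ∩ B| > 13: fails.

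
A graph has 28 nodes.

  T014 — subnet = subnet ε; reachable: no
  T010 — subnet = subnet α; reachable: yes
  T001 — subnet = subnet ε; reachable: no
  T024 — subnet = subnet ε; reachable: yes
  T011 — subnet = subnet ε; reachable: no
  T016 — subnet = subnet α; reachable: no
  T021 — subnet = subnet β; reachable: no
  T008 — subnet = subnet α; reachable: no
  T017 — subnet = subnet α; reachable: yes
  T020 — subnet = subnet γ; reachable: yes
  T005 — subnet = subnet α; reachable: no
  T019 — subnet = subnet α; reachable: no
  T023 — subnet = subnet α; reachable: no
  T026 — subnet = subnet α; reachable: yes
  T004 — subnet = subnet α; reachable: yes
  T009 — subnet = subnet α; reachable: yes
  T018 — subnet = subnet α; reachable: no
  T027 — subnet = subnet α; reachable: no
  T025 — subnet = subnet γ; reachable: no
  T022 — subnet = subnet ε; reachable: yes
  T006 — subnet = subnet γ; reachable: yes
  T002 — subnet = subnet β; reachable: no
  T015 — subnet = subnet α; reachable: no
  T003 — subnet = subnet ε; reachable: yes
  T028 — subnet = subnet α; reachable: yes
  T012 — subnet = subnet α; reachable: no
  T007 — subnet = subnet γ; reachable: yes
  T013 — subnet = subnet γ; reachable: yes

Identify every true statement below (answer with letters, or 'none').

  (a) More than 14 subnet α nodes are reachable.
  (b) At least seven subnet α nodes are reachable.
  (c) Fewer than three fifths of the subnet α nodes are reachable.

(c)

|A| = 15, |A ∩ B| = 6, |A ∖ B| = 9.
(a) |A ∩ B| > 14: fails.
(b) |A ∩ B| ≥ 7: fails.
(c) |A ∩ B| / |A| < 3/5: holds.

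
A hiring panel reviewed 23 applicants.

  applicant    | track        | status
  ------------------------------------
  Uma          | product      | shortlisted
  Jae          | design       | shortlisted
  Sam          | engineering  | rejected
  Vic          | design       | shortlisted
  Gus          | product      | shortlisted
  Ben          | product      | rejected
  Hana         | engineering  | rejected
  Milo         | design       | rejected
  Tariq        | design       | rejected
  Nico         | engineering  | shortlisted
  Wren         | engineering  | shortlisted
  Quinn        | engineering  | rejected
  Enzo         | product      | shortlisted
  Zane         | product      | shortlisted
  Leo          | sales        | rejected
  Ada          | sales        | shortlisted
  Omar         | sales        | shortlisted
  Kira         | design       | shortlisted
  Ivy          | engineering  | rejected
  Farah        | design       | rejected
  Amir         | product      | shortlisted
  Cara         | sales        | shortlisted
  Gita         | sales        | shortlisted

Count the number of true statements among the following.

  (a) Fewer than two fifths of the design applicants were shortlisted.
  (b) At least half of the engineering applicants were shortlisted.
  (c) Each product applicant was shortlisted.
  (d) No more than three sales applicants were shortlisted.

0

(a) design: |A| = 6, |A ∩ B| = 3; needs |A ∩ B| / |A| < 2/5 — false.
(b) engineering: |A| = 6, |A ∩ B| = 2; needs |A ∩ B| ≥ |A ∖ B| — false.
(c) product: |A| = 6, |A ∩ B| = 5; needs A ⊆ B, i.e. every element of A is in B (|A ∖ B| = 0) — false.
(d) sales: |A| = 5, |A ∩ B| = 4; needs |A ∩ B| ≤ 3 — false.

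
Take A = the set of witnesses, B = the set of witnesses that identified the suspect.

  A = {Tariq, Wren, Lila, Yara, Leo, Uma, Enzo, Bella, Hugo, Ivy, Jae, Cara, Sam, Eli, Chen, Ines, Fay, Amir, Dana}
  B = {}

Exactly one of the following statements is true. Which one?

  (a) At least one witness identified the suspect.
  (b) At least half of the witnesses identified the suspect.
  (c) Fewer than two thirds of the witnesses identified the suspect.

|A| = 19, |A ∩ B| = 0, |A ∖ B| = 19.
(a) requires A ∩ B ≠ ∅ (|A ∩ B| ≥ 1): false.
(b) requires |A ∩ B| ≥ |A ∖ B|: false.
(c) requires |A ∩ B| / |A| < 2/3: true.

(c)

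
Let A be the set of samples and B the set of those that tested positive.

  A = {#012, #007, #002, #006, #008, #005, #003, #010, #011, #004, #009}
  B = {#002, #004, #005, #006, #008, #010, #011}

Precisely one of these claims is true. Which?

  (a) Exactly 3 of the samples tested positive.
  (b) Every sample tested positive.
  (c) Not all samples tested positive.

(c)

|A| = 11, |A ∩ B| = 7, |A ∖ B| = 4.
(a) requires |A ∩ B| = 3: false.
(b) requires A ⊆ B, i.e. every element of A is in B (|A ∖ B| = 0): false.
(c) requires A ⊄ B (|A ∖ B| ≥ 1): true.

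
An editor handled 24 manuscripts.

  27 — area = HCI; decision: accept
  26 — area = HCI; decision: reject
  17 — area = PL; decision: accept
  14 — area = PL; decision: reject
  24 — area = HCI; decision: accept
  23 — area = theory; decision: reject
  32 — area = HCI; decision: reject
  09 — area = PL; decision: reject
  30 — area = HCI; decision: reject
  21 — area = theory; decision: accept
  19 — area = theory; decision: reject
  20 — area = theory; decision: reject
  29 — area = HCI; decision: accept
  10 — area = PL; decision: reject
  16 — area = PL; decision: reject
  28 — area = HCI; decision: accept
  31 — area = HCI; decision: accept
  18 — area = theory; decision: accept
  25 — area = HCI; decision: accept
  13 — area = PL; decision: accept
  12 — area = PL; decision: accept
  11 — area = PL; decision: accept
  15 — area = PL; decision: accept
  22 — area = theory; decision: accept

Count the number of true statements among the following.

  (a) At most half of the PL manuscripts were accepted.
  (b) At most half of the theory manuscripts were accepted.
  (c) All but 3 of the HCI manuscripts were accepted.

2

(a) PL: |A| = 9, |A ∩ B| = 5; needs |A ∩ B| ≤ |A ∖ B| — false.
(b) theory: |A| = 6, |A ∩ B| = 3; needs |A ∩ B| ≤ |A ∖ B| — true.
(c) HCI: |A| = 9, |A ∩ B| = 6; needs |A ∖ B| = 3 — true.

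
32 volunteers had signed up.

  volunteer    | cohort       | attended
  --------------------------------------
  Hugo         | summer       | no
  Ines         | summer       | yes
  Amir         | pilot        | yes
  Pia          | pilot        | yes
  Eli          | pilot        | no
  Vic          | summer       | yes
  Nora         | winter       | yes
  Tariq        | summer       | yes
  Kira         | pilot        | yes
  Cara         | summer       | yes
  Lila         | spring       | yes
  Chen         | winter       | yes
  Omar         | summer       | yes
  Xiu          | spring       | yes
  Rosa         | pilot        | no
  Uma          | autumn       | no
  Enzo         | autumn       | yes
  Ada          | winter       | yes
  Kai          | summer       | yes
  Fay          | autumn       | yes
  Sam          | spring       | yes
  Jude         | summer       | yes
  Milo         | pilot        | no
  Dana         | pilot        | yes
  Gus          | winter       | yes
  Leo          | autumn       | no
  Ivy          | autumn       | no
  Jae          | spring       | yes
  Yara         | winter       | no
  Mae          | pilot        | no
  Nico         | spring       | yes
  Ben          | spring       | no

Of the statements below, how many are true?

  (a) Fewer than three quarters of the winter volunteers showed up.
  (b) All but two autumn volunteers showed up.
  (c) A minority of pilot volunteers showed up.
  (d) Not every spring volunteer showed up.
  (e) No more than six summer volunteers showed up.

(a) winter: |A| = 5, |A ∩ B| = 4; needs |A ∩ B| / |A| < 3/4 — false.
(b) autumn: |A| = 5, |A ∩ B| = 2; needs |A ∖ B| = 2 — false.
(c) pilot: |A| = 8, |A ∩ B| = 4; needs |A ∩ B| < |A ∖ B| — false.
(d) spring: |A| = 6, |A ∩ B| = 5; needs A ⊄ B (|A ∖ B| ≥ 1) — true.
(e) summer: |A| = 8, |A ∩ B| = 7; needs |A ∩ B| ≤ 6 — false.

1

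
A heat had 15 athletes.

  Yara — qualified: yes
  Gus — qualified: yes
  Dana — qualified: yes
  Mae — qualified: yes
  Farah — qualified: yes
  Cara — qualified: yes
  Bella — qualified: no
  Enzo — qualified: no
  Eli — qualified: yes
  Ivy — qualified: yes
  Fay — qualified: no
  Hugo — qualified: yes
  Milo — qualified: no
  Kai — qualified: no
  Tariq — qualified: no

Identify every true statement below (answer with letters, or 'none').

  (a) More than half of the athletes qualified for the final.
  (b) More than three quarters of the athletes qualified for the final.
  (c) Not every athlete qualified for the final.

(a), (c)

|A| = 15, |A ∩ B| = 9, |A ∖ B| = 6.
(a) |A ∩ B| > |A ∖ B|: holds.
(b) |A ∩ B| / |A| > 3/4: fails.
(c) A ⊄ B (|A ∖ B| ≥ 1): holds.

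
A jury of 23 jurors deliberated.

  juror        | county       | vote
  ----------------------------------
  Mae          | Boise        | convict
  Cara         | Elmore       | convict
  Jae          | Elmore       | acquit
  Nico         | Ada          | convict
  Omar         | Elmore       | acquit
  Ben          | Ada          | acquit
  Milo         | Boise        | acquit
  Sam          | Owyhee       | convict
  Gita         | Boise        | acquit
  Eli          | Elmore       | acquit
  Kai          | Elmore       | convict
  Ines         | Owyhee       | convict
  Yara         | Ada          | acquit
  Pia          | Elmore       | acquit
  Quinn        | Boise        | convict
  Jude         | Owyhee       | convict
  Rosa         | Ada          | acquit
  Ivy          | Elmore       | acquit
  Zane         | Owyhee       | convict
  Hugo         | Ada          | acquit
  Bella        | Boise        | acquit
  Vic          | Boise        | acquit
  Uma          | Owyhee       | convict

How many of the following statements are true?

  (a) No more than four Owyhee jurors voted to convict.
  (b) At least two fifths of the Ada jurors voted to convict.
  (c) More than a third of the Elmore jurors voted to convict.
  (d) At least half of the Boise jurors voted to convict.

0

(a) Owyhee: |A| = 5, |A ∩ B| = 5; needs |A ∩ B| ≤ 4 — false.
(b) Ada: |A| = 5, |A ∩ B| = 1; needs |A ∩ B| / |A| ≥ 2/5 — false.
(c) Elmore: |A| = 7, |A ∩ B| = 2; needs |A ∩ B| / |A| > 1/3 — false.
(d) Boise: |A| = 6, |A ∩ B| = 2; needs |A ∩ B| ≥ |A ∖ B| — false.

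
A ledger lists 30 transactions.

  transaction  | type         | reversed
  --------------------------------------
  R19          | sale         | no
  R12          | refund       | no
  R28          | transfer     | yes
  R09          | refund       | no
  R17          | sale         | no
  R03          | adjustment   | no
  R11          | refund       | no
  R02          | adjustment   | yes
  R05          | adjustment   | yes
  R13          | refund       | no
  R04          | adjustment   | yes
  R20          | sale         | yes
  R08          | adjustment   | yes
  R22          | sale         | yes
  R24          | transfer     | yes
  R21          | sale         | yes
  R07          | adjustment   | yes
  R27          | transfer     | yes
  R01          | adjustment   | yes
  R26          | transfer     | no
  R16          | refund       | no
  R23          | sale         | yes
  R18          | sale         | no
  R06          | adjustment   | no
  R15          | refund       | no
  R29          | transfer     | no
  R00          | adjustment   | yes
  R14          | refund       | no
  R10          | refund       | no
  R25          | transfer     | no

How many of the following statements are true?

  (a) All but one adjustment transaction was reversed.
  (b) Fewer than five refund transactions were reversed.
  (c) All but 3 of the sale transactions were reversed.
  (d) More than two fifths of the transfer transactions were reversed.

3

(a) adjustment: |A| = 9, |A ∩ B| = 7; needs |A ∖ B| = 1 — false.
(b) refund: |A| = 8, |A ∩ B| = 0; needs |A ∩ B| < 5 — true.
(c) sale: |A| = 7, |A ∩ B| = 4; needs |A ∖ B| = 3 — true.
(d) transfer: |A| = 6, |A ∩ B| = 3; needs |A ∩ B| / |A| > 2/5 — true.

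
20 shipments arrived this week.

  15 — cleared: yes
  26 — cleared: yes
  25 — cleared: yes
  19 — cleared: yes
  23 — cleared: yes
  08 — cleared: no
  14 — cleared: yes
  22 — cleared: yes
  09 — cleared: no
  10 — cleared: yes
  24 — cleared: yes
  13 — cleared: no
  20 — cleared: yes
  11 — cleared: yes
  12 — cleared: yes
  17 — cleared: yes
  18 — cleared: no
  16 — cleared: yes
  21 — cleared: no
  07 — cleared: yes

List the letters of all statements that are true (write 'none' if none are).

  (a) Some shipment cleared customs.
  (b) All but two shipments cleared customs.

|A| = 20, |A ∩ B| = 15, |A ∖ B| = 5.
(a) A ∩ B ≠ ∅ (|A ∩ B| ≥ 1): holds.
(b) |A ∖ B| = 2: fails.

(a)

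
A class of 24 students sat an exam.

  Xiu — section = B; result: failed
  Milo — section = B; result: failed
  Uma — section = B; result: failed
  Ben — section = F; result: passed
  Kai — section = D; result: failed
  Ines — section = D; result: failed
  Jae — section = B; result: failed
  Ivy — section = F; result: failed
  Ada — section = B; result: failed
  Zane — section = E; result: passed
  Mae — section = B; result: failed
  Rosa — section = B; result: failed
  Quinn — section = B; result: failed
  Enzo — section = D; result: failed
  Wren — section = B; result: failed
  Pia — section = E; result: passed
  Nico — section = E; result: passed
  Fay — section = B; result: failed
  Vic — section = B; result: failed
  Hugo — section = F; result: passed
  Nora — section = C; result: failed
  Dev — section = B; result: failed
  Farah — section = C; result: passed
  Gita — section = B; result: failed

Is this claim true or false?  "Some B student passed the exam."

False

The determiner here denotes the relation: A ∩ B ≠ ∅ (|A ∩ B| ≥ 1).
A (the restrictor) = {Xiu, Milo, Uma, Jae, Ada, Mae, Rosa, Quinn, Wren, Fay, Vic, Dev, Gita}, |A| = 13.
A ∩ B = {}, so |A ∩ B| = 0.
So the statement is false.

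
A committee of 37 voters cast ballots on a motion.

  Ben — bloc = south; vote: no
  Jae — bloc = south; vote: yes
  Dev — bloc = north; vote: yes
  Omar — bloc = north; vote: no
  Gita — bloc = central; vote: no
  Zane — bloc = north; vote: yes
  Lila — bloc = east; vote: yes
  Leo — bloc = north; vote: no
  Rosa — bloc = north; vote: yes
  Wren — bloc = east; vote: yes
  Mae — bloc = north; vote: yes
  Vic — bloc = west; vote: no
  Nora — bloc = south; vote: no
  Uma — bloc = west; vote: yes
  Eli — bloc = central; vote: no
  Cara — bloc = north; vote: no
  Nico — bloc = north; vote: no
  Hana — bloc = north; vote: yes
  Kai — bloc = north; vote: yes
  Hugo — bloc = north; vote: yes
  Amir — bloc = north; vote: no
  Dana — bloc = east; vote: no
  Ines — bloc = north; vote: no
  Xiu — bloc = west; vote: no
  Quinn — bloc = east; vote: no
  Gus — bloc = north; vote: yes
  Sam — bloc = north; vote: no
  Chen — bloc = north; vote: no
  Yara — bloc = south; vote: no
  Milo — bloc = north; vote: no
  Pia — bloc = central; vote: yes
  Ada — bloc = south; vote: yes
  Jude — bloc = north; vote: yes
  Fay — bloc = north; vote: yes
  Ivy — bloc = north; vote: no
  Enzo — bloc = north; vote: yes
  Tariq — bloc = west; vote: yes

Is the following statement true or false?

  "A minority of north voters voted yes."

False

Truth condition: |A ∩ B| < |A ∖ B|.
|A| = 21, |A ∩ B| = 11, |A ∖ B| = 10.
11 > 10, so the statement is false.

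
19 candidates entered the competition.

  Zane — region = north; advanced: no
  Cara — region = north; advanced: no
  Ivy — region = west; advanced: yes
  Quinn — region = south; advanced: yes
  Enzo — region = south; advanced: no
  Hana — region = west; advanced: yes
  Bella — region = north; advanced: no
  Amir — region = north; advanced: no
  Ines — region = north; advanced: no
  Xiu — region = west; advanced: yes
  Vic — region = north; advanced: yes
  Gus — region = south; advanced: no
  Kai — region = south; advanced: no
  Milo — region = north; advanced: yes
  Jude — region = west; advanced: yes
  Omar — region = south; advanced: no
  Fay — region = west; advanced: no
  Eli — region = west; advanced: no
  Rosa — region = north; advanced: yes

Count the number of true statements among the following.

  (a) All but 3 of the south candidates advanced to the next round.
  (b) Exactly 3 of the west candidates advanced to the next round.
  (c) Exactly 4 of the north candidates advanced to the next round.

0

(a) south: |A| = 5, |A ∩ B| = 1; needs |A ∖ B| = 3 — false.
(b) west: |A| = 6, |A ∩ B| = 4; needs |A ∩ B| = 3 — false.
(c) north: |A| = 8, |A ∩ B| = 3; needs |A ∩ B| = 4 — false.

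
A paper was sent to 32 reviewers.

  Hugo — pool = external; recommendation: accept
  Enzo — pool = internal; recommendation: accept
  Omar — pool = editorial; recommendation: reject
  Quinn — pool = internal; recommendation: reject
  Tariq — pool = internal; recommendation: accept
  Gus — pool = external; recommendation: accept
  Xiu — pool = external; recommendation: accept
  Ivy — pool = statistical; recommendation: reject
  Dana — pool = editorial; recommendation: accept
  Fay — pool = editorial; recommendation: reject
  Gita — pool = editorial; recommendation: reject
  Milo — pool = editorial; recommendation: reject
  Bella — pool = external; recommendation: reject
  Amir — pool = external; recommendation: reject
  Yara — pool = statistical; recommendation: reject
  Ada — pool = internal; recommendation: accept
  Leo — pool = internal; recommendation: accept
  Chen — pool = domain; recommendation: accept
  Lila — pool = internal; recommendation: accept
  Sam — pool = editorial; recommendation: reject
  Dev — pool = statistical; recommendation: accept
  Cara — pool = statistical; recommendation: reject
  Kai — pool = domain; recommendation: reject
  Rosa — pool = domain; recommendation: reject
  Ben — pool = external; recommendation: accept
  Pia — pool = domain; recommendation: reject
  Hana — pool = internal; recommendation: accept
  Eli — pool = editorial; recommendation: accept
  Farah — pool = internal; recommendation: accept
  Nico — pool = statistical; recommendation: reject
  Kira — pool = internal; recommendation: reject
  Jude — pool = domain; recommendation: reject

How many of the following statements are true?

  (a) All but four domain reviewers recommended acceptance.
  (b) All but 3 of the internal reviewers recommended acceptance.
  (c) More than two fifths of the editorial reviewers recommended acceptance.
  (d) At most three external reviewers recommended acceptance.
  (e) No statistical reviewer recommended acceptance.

(a) domain: |A| = 5, |A ∩ B| = 1; needs |A ∖ B| = 4 — true.
(b) internal: |A| = 9, |A ∩ B| = 7; needs |A ∖ B| = 3 — false.
(c) editorial: |A| = 7, |A ∩ B| = 2; needs |A ∩ B| / |A| > 2/5 — false.
(d) external: |A| = 6, |A ∩ B| = 4; needs |A ∩ B| ≤ 3 — false.
(e) statistical: |A| = 5, |A ∩ B| = 1; needs A ∩ B = ∅ (|A ∩ B| = 0) — false.

1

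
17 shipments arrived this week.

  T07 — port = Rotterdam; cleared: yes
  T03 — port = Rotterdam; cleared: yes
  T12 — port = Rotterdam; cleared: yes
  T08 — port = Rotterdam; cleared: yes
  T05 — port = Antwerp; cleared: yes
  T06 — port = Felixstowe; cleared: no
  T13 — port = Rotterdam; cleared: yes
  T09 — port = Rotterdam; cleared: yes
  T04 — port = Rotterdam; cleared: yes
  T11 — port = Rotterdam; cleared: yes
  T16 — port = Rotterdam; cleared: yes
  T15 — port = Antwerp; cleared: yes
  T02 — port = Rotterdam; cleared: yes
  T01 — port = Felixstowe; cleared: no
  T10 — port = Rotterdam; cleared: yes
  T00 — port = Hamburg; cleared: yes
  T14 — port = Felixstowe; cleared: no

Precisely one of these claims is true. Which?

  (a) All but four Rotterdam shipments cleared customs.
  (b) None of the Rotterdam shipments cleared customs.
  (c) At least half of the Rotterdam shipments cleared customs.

|A| = 11, |A ∩ B| = 11, |A ∖ B| = 0.
(a) requires |A ∖ B| = 4: false.
(b) requires A ∩ B = ∅ (|A ∩ B| = 0): false.
(c) requires |A ∩ B| ≥ |A ∖ B|: true.

(c)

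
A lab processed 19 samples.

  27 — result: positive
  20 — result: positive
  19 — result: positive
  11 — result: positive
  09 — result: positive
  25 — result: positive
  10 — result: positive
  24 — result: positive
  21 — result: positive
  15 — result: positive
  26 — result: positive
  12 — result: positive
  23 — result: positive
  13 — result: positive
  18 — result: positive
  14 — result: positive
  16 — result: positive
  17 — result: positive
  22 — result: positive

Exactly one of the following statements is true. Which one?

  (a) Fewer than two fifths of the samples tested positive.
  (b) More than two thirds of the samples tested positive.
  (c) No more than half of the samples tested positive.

(b)

|A| = 19, |A ∩ B| = 19, |A ∖ B| = 0.
(a) requires |A ∩ B| / |A| < 2/5: false.
(b) requires |A ∩ B| / |A| > 2/3: true.
(c) requires |A ∩ B| ≤ |A ∖ B|: false.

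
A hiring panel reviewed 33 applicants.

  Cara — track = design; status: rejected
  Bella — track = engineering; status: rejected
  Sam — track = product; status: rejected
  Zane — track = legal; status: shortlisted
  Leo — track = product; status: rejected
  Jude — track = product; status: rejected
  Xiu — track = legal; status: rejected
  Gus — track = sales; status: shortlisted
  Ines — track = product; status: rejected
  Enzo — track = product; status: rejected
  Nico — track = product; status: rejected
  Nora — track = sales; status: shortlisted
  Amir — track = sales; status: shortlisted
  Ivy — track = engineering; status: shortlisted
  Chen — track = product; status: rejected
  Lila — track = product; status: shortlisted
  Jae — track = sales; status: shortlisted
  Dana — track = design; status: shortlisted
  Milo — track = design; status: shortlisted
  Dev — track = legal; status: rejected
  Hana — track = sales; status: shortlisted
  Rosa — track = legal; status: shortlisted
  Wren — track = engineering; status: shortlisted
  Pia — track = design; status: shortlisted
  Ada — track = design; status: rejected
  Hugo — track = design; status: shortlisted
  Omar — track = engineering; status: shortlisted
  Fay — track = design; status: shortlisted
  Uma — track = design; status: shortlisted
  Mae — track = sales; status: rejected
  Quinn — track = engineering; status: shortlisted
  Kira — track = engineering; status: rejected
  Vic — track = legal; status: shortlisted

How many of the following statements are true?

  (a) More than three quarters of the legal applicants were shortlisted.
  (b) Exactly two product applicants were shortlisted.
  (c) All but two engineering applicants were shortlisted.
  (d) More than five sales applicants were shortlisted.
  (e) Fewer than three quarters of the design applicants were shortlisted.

1

(a) legal: |A| = 5, |A ∩ B| = 3; needs |A ∩ B| / |A| > 3/4 — false.
(b) product: |A| = 8, |A ∩ B| = 1; needs |A ∩ B| = 2 — false.
(c) engineering: |A| = 6, |A ∩ B| = 4; needs |A ∖ B| = 2 — true.
(d) sales: |A| = 6, |A ∩ B| = 5; needs |A ∩ B| > 5 — false.
(e) design: |A| = 8, |A ∩ B| = 6; needs |A ∩ B| / |A| < 3/4 — false.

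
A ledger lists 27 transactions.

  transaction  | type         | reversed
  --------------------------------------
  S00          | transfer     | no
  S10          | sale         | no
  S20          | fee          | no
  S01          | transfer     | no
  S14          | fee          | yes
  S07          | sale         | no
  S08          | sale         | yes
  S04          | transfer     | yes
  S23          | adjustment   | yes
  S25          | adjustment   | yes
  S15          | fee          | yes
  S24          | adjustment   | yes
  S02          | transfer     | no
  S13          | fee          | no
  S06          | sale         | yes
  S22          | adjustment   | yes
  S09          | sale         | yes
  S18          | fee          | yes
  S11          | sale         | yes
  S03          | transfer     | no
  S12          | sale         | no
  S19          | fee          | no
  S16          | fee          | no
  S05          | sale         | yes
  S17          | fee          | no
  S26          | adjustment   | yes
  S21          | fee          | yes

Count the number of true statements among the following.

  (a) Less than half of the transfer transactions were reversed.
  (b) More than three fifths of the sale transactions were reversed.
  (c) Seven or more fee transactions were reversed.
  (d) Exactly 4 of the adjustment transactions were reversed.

(a) transfer: |A| = 5, |A ∩ B| = 1; needs |A ∩ B| < |A ∖ B| — true.
(b) sale: |A| = 8, |A ∩ B| = 5; needs |A ∩ B| / |A| > 3/5 — true.
(c) fee: |A| = 9, |A ∩ B| = 4; needs |A ∩ B| ≥ 7 — false.
(d) adjustment: |A| = 5, |A ∩ B| = 5; needs |A ∩ B| = 4 — false.

2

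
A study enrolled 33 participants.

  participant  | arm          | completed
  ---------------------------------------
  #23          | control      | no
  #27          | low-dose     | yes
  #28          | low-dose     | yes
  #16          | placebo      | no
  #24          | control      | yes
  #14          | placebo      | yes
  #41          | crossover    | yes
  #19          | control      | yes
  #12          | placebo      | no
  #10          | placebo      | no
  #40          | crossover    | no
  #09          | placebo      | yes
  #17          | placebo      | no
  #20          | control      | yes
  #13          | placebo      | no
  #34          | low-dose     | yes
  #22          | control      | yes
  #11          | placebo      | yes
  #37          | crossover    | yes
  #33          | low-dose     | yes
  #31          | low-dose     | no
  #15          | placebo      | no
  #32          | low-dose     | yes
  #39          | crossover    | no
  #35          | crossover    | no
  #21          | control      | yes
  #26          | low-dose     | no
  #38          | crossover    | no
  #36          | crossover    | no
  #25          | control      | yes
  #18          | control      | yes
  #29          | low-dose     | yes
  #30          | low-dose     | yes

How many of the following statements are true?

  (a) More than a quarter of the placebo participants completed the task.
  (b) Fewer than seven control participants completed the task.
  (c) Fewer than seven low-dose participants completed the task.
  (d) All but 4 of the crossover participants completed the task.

1

(a) placebo: |A| = 9, |A ∩ B| = 3; needs |A ∩ B| / |A| > 1/4 — true.
(b) control: |A| = 8, |A ∩ B| = 7; needs |A ∩ B| < 7 — false.
(c) low-dose: |A| = 9, |A ∩ B| = 7; needs |A ∩ B| < 7 — false.
(d) crossover: |A| = 7, |A ∩ B| = 2; needs |A ∖ B| = 4 — false.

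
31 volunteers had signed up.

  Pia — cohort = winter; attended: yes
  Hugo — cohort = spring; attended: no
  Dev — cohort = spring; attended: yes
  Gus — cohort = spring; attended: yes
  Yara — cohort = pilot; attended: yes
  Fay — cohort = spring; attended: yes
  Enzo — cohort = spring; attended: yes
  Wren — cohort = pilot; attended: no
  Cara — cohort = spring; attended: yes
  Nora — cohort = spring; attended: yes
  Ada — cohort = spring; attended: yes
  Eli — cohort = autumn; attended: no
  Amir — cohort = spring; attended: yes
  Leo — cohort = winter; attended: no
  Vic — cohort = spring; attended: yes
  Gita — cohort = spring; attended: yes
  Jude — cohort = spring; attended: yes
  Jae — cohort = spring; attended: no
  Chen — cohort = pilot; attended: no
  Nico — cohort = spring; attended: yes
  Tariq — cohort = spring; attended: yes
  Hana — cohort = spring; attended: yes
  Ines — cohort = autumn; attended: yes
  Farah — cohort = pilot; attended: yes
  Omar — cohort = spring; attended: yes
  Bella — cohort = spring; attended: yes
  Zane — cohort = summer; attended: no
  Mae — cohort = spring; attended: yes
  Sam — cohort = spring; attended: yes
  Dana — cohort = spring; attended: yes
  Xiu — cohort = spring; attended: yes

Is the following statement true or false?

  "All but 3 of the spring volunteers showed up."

'All but 3 of the spring volunteers showed up' holds iff |A ∖ B| = 3.
|A| = 22, |A ∩ B| = 20, |A ∖ B| = 2.
|A ∖ B| = 2, so the statement is false.

False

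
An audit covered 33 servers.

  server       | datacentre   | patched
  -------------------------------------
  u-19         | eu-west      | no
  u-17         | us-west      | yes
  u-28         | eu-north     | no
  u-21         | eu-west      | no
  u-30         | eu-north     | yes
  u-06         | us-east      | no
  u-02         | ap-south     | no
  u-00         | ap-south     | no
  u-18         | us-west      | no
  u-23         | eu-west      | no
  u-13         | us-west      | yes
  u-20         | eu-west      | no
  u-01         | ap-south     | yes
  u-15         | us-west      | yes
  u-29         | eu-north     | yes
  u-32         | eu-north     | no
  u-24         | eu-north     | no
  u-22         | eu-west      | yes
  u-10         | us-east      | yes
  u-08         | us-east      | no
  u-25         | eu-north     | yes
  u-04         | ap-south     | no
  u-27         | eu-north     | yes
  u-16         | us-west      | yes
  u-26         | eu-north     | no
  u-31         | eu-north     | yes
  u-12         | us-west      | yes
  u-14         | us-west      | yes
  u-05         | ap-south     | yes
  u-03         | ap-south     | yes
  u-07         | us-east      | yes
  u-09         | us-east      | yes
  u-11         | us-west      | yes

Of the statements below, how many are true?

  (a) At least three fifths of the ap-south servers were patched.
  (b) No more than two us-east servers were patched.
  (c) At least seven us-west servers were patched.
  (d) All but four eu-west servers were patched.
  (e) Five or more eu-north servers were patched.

3

(a) ap-south: |A| = 6, |A ∩ B| = 3; needs |A ∩ B| / |A| ≥ 3/5 — false.
(b) us-east: |A| = 5, |A ∩ B| = 3; needs |A ∩ B| ≤ 2 — false.
(c) us-west: |A| = 8, |A ∩ B| = 7; needs |A ∩ B| ≥ 7 — true.
(d) eu-west: |A| = 5, |A ∩ B| = 1; needs |A ∖ B| = 4 — true.
(e) eu-north: |A| = 9, |A ∩ B| = 5; needs |A ∩ B| ≥ 5 — true.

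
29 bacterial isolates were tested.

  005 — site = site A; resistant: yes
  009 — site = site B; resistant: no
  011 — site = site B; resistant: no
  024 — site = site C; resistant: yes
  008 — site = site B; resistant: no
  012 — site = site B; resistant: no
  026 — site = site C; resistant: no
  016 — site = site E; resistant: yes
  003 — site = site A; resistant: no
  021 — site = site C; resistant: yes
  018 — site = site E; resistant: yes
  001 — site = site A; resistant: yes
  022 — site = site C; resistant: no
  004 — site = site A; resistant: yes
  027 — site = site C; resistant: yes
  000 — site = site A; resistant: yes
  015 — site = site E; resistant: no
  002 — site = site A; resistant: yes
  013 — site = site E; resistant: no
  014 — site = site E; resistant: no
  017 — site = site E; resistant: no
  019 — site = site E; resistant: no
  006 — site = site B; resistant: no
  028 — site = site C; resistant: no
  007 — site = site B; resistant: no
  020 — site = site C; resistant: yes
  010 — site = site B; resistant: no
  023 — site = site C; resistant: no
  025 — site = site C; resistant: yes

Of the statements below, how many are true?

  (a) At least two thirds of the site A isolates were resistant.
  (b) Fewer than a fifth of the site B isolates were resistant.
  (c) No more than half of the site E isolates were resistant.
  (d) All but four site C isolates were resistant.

4

(a) site A: |A| = 6, |A ∩ B| = 5; needs |A ∩ B| / |A| ≥ 2/3 — true.
(b) site B: |A| = 7, |A ∩ B| = 0; needs |A ∩ B| / |A| < 1/5 — true.
(c) site E: |A| = 7, |A ∩ B| = 2; needs |A ∩ B| ≤ |A ∖ B| — true.
(d) site C: |A| = 9, |A ∩ B| = 5; needs |A ∖ B| = 4 — true.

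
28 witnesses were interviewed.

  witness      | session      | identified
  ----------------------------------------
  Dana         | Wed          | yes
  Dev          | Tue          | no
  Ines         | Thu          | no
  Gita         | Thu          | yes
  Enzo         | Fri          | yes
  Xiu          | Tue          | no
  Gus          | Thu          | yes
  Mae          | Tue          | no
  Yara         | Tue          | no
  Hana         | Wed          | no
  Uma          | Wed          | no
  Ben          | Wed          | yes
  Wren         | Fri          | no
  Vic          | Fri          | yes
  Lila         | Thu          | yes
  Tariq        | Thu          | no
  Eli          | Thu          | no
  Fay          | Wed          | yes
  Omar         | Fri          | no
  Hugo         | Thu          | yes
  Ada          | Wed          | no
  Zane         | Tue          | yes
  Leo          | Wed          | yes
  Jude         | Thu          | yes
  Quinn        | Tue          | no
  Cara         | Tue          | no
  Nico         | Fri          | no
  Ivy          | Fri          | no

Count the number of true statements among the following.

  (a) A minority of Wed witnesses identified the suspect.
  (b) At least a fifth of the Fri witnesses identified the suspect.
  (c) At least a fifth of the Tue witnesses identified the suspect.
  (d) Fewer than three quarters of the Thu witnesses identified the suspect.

(a) Wed: |A| = 7, |A ∩ B| = 4; needs |A ∩ B| < |A ∖ B| — false.
(b) Fri: |A| = 6, |A ∩ B| = 2; needs |A ∩ B| / |A| ≥ 1/5 — true.
(c) Tue: |A| = 7, |A ∩ B| = 1; needs |A ∩ B| / |A| ≥ 1/5 — false.
(d) Thu: |A| = 8, |A ∩ B| = 5; needs |A ∩ B| / |A| < 3/4 — true.

2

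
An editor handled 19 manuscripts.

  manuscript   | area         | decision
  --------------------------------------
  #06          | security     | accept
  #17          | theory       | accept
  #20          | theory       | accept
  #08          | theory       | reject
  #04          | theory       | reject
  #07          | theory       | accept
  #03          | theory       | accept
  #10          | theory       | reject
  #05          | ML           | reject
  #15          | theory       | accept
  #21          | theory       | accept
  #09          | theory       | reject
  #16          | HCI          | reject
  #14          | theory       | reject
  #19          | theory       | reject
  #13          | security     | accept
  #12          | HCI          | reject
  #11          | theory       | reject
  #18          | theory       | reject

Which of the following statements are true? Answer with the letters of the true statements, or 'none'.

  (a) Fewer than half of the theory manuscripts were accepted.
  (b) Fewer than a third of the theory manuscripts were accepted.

(a)

|A| = 14, |A ∩ B| = 6, |A ∖ B| = 8.
(a) |A ∩ B| < |A ∖ B|: holds.
(b) |A ∩ B| / |A| < 1/3: fails.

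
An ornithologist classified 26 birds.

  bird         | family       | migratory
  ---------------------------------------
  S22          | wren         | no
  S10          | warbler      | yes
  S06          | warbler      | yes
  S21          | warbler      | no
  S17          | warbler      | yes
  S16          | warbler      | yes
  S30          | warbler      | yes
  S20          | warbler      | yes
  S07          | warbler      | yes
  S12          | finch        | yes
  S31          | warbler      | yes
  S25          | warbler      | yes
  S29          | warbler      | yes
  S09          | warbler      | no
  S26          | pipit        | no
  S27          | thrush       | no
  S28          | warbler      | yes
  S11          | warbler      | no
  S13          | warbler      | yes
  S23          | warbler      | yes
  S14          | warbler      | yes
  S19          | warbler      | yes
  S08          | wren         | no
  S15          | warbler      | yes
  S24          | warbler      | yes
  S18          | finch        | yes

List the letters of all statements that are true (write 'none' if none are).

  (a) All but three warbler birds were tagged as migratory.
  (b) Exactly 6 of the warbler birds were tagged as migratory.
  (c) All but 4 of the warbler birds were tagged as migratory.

|A| = 20, |A ∩ B| = 17, |A ∖ B| = 3.
(a) |A ∖ B| = 3: holds.
(b) |A ∩ B| = 6: fails.
(c) |A ∖ B| = 4: fails.

(a)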